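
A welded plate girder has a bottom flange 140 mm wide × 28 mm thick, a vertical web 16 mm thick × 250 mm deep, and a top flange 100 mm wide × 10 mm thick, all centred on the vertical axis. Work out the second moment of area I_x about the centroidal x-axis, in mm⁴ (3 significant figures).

Split into non-overlapping primitives; take the origin at the lower-left of the bounding box.
Bottom plate: 140 × 28, A = 3 920 mm², y = 14 mm, Ī = 256 107 mm⁴.
Web plate: 16 × 250, A = 4 000 mm², y = 153 mm, Ī = 20 833 333 mm⁴.
Top plate: 100 × 10, A = 1 000 mm², y = 283 mm, Ī = 8333.3 mm⁴.
Centroid: ȳ = ΣA·y / ΣA = 106.49 mm.
Transfer each piece to the centroidal x-axis using Ī + A·d² with d = y − 106.49:
  bottom plate: d = -92.489 mm → contributes +33 788 477 mm⁴
  web plate: d = 46.511 mm → contributes +29 486 504 mm⁴
  top plate: d = 176.51 mm → contributes +31 164 541 mm⁴
Total I = 94 439 522 mm⁴.

I_x ≈ 9.44 × 10⁷ mm⁴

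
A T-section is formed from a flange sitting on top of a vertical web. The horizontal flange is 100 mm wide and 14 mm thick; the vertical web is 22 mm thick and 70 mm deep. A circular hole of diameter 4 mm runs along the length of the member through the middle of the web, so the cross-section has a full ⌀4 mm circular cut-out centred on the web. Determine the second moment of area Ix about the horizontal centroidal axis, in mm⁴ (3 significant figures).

Ix ≈ 1.94 × 10⁶ mm⁴

Treat the section as a set of non-overlapping primitives; coordinates are from the bounding-box lower-left.
Flange: 100 × 14, A = 1 400 mm², y = 77 mm, Ī = 22 867 mm⁴.
Web: 22 × 70, A = 1 540 mm², y = 35 mm, Ī = 628 833 mm⁴.
Hole (subtracted): ⌀4, A = 12.566 mm², y = 35 mm, Ī = 12.566 mm⁴.
Centroid: ȳ = ΣA·y / ΣA = 55.086 mm.
Transfer each piece to the horizontal centroidal axis using Ī + A·d² with d = y − 55.086:
  flange: d = 21.914 mm → contributes +695 188 mm⁴
  web: d = -20.086 mm → contributes +1 250 133 mm⁴
  hole: d = -20.086 mm → contributes −5082.4 mm⁴
Total I = 1 940 239 mm⁴.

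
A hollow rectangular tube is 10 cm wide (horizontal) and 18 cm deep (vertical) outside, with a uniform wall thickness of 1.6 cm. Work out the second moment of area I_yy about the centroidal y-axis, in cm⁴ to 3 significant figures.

I_yy ≈ 1110 cm⁴

Split into non-overlapping primitives; take the origin at the lower-left of the bounding box.
Outer rectangle: 10 × 18, A = 180 cm², x = 5 cm, Ī = 1 500 cm⁴.
Inner void (subtracted): 6.8 × 14.8, A = 100.64 cm², x = 5 cm, Ī = 387.8 cm⁴.
By symmetry the centroid is at mid-width, x̄ = 5 cm.
All pieces are centred on the centroidal y-axis, so I = ΣĪ (holes subtracted) = 1112.2 cm⁴.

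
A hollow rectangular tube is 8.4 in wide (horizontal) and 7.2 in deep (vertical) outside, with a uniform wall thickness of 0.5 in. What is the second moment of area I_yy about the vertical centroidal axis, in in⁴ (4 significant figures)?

Treat the section as a set of non-overlapping primitives; coordinates are from the bounding-box lower-left.
Outer rectangle: 8.4 × 7.2, A = 60.48 in², x = 4.2 in, Ī = 355.622 in⁴.
Inner void (subtracted): 7.4 × 6.2, A = 45.88 in², x = 4.2 in, Ī = 209.366 in⁴.
By symmetry the centroid is at mid-width, x̄ = 4.2 in.
All pieces are centred on the vertical centroidal axis, so I = ΣĪ (holes subtracted) = 146.257 in⁴.

I_yy ≈ 146.3 in⁴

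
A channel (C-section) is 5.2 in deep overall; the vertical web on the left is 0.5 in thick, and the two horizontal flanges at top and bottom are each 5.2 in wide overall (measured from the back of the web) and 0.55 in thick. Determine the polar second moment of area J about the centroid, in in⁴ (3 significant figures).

Treat the section as a set of non-overlapping primitives; coordinates are from the bounding-box lower-left.
Web: 0.5 × 5.2, A = 2.6 in², y = 2.6 in, Ī = 5.8587 in⁴.
Top flange (beyond web): 4.7 × 0.55, A = 2.585 in², y = 4.925 in, Ī = 0.065164 in⁴.
Bottom flange (beyond web): 4.7 × 0.55, A = 2.585 in², y = 0.275 in, Ī = 0.065164 in⁴.
By symmetry the centroid is at mid-height, ȳ = 2.6 in.
Transfer each piece to the centroidal x-axis using Ī + A·d² with d = y − 2.6:
  web: d = 0 in → contributes +5.8587 in⁴
  top flange (beyond web): d = 2.325 in → contributes +14.039 in⁴
  bottom flange (beyond web): d = -2.325 in → contributes +14.039 in⁴
Total I = 33.936 in⁴.
For the y-axis: x̄ = 1.98 in.
Repeating about the centroidal y-axis gives I_y = 21.266 in⁴.
Polar second moment: J = I_x + I_y = 55.202 in⁴.

J ≈ 55.2 in⁴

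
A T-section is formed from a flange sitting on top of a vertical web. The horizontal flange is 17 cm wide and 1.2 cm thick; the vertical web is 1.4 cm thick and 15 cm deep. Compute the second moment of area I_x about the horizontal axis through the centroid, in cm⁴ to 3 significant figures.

Decompose the section into non-overlapping parts with the origin at the bottom-left of its bounding rectangle.
Flange: 17 × 1.2, A = 20.4 cm², y = 15.6 cm, Ī = 2.448 cm⁴.
Web: 1.4 × 15, A = 21 cm², y = 7.5 cm, Ī = 393.75 cm⁴.
Centroid: ȳ = ΣA·y / ΣA = 11.491 cm.
Transfer each piece to the horizontal axis through the centroid using Ī + A·d² with d = y − 11.491:
  flange: d = 4.1087 cm → contributes +346.83 cm⁴
  web: d = -3.9913 cm → contributes +728.29 cm⁴
Total I = 1075.1 cm⁴.

I_x ≈ 1080 cm⁴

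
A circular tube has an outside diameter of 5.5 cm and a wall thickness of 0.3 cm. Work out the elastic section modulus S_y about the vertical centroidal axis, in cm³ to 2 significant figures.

Break the section into simple shapes (no overlaps), measuring from the bottom-left corner of the bounding box.
Outer circle: ⌀5.5, A = 23.76 cm², x = 2.75 cm, Ī = 44.92 cm⁴.
Bore (subtracted): ⌀4.9, A = 18.86 cm², x = 2.75 cm, Ī = 28.3 cm⁴.
By symmetry the centroid is at mid-width, x̄ = 2.75 cm.
All pieces are centred on the vertical centroidal axis, so I = ΣĪ (holes subtracted) = 16.62 cm⁴.
Extreme fibre distance c = 2.75 cm; S = I/c = 6.044 cm³.

S_y ≈ 6.0 cm³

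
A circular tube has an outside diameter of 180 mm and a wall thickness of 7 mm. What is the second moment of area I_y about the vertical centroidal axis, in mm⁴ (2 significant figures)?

Decompose the section into non-overlapping parts with the origin at the bottom-left of its bounding rectangle.
Outer circle: ⌀180, A = 25 447 mm², x = 90 mm, Ī = 51 529 974 mm⁴.
Bore (subtracted): ⌀166, A = 21 642 mm², x = 90 mm, Ī = 37 273 678 mm⁴.
By symmetry the centroid is at mid-width, x̄ = 90 mm.
All pieces are centred on the vertical centroidal axis, so I = ΣĪ (holes subtracted) = 14 256 295 mm⁴.

I_y ≈ 1.4 × 10⁷ mm⁴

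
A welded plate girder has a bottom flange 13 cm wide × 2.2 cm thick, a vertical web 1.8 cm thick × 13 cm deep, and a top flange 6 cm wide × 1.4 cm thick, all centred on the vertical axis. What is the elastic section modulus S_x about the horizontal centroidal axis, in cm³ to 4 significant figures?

S_x ≈ 192.7 cm³

Split into non-overlapping primitives; take the origin at the lower-left of the bounding box.
Bottom plate: 13 × 2.2, A = 28.6 cm², y = 1.1 cm, Ī = 11.5353 cm⁴.
Web plate: 1.8 × 13, A = 23.4 cm², y = 8.7 cm, Ī = 329.55 cm⁴.
Top plate: 6 × 1.4, A = 8.4 cm², y = 15.9 cm, Ī = 1.372 cm⁴.
Centroid: ȳ = ΣA·y / ΣA = 6.10265 cm.
Transfer each piece to the horizontal centroidal axis using Ī + A·d² with d = y − 6.10265:
  bottom plate: d = -5.00265 cm → contributes +727.293 cm⁴
  web plate: d = 2.59735 cm → contributes +487.412 cm⁴
  top plate: d = 9.79735 cm → contributes +807.672 cm⁴
Total I = 2022.38 cm⁴.
Extreme fibre distance c = 10.4974 cm; S = I/c = 192.656 cm³.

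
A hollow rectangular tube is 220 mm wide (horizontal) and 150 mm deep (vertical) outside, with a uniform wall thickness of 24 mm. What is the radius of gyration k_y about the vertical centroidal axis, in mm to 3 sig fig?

k_y ≈ 76.2 mm

Treat the section as a set of non-overlapping primitives; coordinates are from the bounding-box lower-left.
Outer rectangle: 220 × 150, A = 33 000 mm², x = 110 mm, Ī = 133 100 000 mm⁴.
Inner void (subtracted): 172 × 102, A = 17 544 mm², x = 110 mm, Ī = 43 251 808 mm⁴.
By symmetry the centroid is at mid-width, x̄ = 110 mm.
All pieces are centred on the vertical centroidal axis, so I = ΣĪ (holes subtracted) = 89 848 192 mm⁴.
Radius of gyration: k = √(I/A) = √(89 848 192 / 15 456) = 76.244 mm.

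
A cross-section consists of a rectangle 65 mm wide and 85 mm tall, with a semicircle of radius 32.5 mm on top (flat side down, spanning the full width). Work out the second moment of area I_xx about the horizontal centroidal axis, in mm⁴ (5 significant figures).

I_xx ≈ 7.4925 × 10⁶ mm⁴

Break the section into simple shapes (no overlaps), measuring from the bottom-left corner of the bounding box.
Rectangular body: 65 × 85, A = 5 525 mm², y = 42.5 mm, Ī = 3 326 510 mm⁴.
Semicircular cap: semicircle r = 32.5, A = 1659.154 mm², y = 98.79343 mm, Ī = 122451.9 mm⁴.
Centroid: ȳ = ΣA·y / ΣA = 55.50076 mm.
Transfer each piece to the horizontal centroidal axis using Ī + A·d² with d = y − 55.50076:
  rectangular body: d = -13.00076 mm → contributes +4 260 344 mm⁴
  semicircular cap: d = 43.29267 mm → contributes +3 232 129 mm⁴
Total I = 7 492 474 mm⁴.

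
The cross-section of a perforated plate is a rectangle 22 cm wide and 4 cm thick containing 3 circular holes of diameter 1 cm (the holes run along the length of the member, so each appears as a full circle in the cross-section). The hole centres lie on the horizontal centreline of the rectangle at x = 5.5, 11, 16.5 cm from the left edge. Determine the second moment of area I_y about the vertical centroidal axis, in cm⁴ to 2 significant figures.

Treat the section as a set of non-overlapping primitives; coordinates are from the bounding-box lower-left.
Plate: 22 × 4, A = 88 cm², x = 11 cm, Ī = 3 549 cm⁴.
Hole 1 (subtracted): ⌀1, A = 0.7854 cm², x = 5.5 cm, Ī = 0.04909 cm⁴.
Hole 2 (subtracted): ⌀1, A = 0.7854 cm², x = 11 cm, Ī = 0.04909 cm⁴.
Hole 3 (subtracted): ⌀1, A = 0.7854 cm², x = 16.5 cm, Ī = 0.04909 cm⁴.
By symmetry the centroid is at mid-width, x̄ = 11 cm.
Transfer each piece to the vertical centroidal axis using Ī + A·d² with d = x − 11:
  plate: d = 0 cm → contributes +3 549 cm⁴
  hole 1: d = -5.5 cm → contributes −23.81 cm⁴
  hole 2: d = 0 cm → contributes −0.04909 cm⁴
  hole 3: d = 5.5 cm → contributes −23.81 cm⁴
Total I = 3 502 cm⁴.

I_y ≈ 3500 cm⁴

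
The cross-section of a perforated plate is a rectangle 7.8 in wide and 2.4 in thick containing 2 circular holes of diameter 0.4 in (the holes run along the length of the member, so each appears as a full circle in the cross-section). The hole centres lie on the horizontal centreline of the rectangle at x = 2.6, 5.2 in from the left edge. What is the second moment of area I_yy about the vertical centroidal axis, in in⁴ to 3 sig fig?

Treat the section as a set of non-overlapping primitives; coordinates are from the bounding-box lower-left.
Plate: 7.8 × 2.4, A = 18.72 in², x = 3.9 in, Ī = 94.91 in⁴.
Hole 1 (subtracted): ⌀0.4, A = 0.12566 in², x = 2.6 in, Ī = 0.0012566 in⁴.
Hole 2 (subtracted): ⌀0.4, A = 0.12566 in², x = 5.2 in, Ī = 0.0012566 in⁴.
By symmetry the centroid is at mid-width, x̄ = 3.9 in.
Transfer each piece to the vertical centroidal axis using Ī + A·d² with d = x − 3.9:
  plate: d = 0 in → contributes +94.91 in⁴
  hole 1: d = -1.3 in → contributes −0.21363 in⁴
  hole 2: d = 1.3 in → contributes −0.21363 in⁴
Total I = 94.483 in⁴.

I_yy ≈ 94.5 in⁴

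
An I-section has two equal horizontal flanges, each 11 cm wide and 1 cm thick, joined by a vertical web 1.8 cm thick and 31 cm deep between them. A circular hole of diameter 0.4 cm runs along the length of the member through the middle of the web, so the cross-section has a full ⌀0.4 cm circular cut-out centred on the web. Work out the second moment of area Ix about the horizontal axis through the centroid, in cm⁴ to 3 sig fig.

Split into non-overlapping primitives; take the origin at the lower-left of the bounding box.
Bottom flange: 11 × 1, A = 11 cm², y = 0.5 cm, Ī = 0.91667 cm⁴.
Web: 1.8 × 31, A = 55.8 cm², y = 16.5 cm, Ī = 4468.7 cm⁴.
Top flange: 11 × 1, A = 11 cm², y = 32.5 cm, Ī = 0.91667 cm⁴.
Hole (subtracted): ⌀0.4, A = 0.12566 cm², y = 16.5 cm, Ī = 0.0012566 cm⁴.
By symmetry the centroid is at mid-height, ȳ = 16.5 cm.
Transfer each piece to the horizontal axis through the centroid using Ī + A·d² with d = y − 16.5:
  bottom flange: d = -16 cm → contributes +2816.9 cm⁴
  web: d = 0 cm → contributes +4468.7 cm⁴
  top flange: d = 16 cm → contributes +2816.9 cm⁴
  hole: d = 0 cm → contributes −0.0012566 cm⁴
Total I = 10 102 cm⁴.

Ix ≈ 1.01 × 10⁴ cm⁴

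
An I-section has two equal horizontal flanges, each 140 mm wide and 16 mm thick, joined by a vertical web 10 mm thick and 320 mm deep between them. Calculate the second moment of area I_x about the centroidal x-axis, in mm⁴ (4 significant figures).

Split into non-overlapping primitives; take the origin at the lower-left of the bounding box.
Bottom flange: 140 × 16, A = 2 240 mm², y = 8 mm, Ī = 47786.7 mm⁴.
Web: 10 × 320, A = 3 200 mm², y = 176 mm, Ī = 27 306 667 mm⁴.
Top flange: 140 × 16, A = 2 240 mm², y = 344 mm, Ī = 47786.7 mm⁴.
By symmetry the centroid is at mid-height, ȳ = 176 mm.
Transfer each piece to the centroidal x-axis using Ī + A·d² with d = y − 176:
  bottom flange: d = -168 mm → contributes +63 269 547 mm⁴
  web: d = 0 mm → contributes +27 306 667 mm⁴
  top flange: d = 168 mm → contributes +63 269 547 mm⁴
Total I = 153 845 760 mm⁴.

I_x ≈ 1.538 × 10⁸ mm⁴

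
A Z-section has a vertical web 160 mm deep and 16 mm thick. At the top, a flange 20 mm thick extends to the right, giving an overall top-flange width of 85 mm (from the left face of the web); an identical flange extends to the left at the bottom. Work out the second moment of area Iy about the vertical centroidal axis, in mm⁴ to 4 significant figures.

Break the section into simple shapes (no overlaps), measuring from the bottom-left corner of the bounding box.
Web: 16 × 160, A = 2 560 mm², x = 77 mm, Ī = 54613.3 mm⁴.
Top flange (beyond web): 69 × 20, A = 1 380 mm², x = 119.5 mm, Ī = 547 515 mm⁴.
Bottom flange (beyond web): 69 × 20, A = 1 380 mm², x = 34.5 mm, Ī = 547 515 mm⁴.
Centroid: x̄ = ΣA·x / ΣA = 77 mm.
Transfer each piece to the vertical centroidal axis using Ī + A·d² with d = x − 77:
  web: d = 0 mm → contributes +54613.3 mm⁴
  top flange (beyond web): d = 42.5 mm → contributes +3 040 140 mm⁴
  bottom flange (beyond web): d = -42.5 mm → contributes +3 040 140 mm⁴
Total I = 6 134 893 mm⁴.

Iy ≈ 6.135 × 10⁶ mm⁴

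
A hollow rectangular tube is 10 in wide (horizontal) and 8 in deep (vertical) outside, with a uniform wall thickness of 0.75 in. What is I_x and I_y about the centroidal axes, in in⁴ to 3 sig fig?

I_x ≈ 232 in⁴, I_y ≈ 334 in⁴

Treat the section as a set of non-overlapping primitives; coordinates are from the bounding-box lower-left.
Outer rectangle: 10 × 8, A = 80 in², y = 4 in, Ī = 426.67 in⁴.
Inner void (subtracted): 8.5 × 6.5, A = 55.25 in², y = 4 in, Ī = 194.53 in⁴.
By symmetry the centroid is at mid-height, ȳ = 4 in.
All pieces are centred on the centroidal x-axis, so I = ΣĪ (holes subtracted) = 232.14 in⁴.
Repeating about the centroidal y-axis gives I_y = 334.02 in⁴.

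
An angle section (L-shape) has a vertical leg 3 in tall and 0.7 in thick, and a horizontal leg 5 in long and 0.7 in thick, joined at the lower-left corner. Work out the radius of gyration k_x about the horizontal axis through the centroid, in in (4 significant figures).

Treat the section as a set of non-overlapping primitives; coordinates are from the bounding-box lower-left.
Vertical leg: 0.7 × 3, A = 2.1 in², y = 1.5 in, Ī = 1.575 in⁴.
Horizontal leg (remainder): 4.3 × 0.7, A = 3.01 in², y = 0.35 in, Ī = 0.122908 in⁴.
Centroid: ȳ = ΣA·y / ΣA = 0.822603 in.
Transfer each piece to the horizontal axis through the centroid using Ī + A·d² with d = y − 0.822603:
  vertical leg: d = 0.677397 in → contributes +2.53862 in⁴
  horizontal leg (remainder): d = -0.472603 in → contributes +0.795202 in⁴
Total I = 3.33382 in⁴.
Radius of gyration: k = √(I/A) = √(3.33382 / 5.11) = 0.80772 in.

k_x ≈ 0.8077 in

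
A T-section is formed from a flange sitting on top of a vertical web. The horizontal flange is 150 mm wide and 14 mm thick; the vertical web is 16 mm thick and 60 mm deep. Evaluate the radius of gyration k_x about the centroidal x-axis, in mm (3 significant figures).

k_x ≈ 20.0 mm

Split into non-overlapping primitives; take the origin at the lower-left of the bounding box.
Flange: 150 × 14, A = 2 100 mm², y = 67 mm, Ī = 34 300 mm⁴.
Web: 16 × 60, A = 960 mm², y = 30 mm, Ī = 288 000 mm⁴.
Centroid: ȳ = ΣA·y / ΣA = 55.392 mm.
Transfer each piece to the centroidal x-axis using Ī + A·d² with d = y − 55.392:
  flange: d = 11.608 mm → contributes +317 258 mm⁴
  web: d = -25.392 mm → contributes +906 971 mm⁴
Total I = 1 224 229 mm⁴.
Radius of gyration: k = √(I/A) = √(1 224 229 / 3 060) = 20.002 mm.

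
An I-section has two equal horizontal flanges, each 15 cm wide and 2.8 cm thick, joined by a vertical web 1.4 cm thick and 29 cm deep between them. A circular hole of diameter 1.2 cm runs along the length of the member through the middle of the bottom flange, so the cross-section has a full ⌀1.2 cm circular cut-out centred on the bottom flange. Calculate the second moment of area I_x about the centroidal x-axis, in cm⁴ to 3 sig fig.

I_x ≈ 2.38 × 10⁴ cm⁴

Break the section into simple shapes (no overlaps), measuring from the bottom-left corner of the bounding box.
Bottom flange: 15 × 2.8, A = 42 cm², y = 1.4 cm, Ī = 27.44 cm⁴.
Web: 1.4 × 29, A = 40.6 cm², y = 17.3 cm, Ī = 2845.4 cm⁴.
Top flange: 15 × 2.8, A = 42 cm², y = 33.2 cm, Ī = 27.44 cm⁴.
Hole (subtracted): ⌀1.2, A = 1.131 cm², y = 1.4 cm, Ī = 0.10179 cm⁴.
Centroid: ȳ = ΣA·y / ΣA = 17.446 cm.
Transfer each piece to the centroidal x-axis using Ī + A·d² with d = y − 17.446:
  bottom flange: d = -16.046 cm → contributes +10 841 cm⁴
  web: d = -0.14564 cm → contributes +2846.2 cm⁴
  top flange: d = 15.754 cm → contributes +10 452 cm⁴
  hole: d = -16.046 cm → contributes −291.29 cm⁴
Total I = 23 848 cm⁴.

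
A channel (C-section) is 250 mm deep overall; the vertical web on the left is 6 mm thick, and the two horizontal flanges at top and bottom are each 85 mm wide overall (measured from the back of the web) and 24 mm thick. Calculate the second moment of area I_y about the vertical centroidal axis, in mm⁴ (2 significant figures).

Treat the section as a set of non-overlapping primitives; coordinates are from the bounding-box lower-left.
Web: 6 × 250, A = 1 500 mm², x = 3 mm, Ī = 4 500 mm⁴.
Top flange (beyond web): 79 × 24, A = 1 896 mm², x = 45.5 mm, Ī = 986 078 mm⁴.
Bottom flange (beyond web): 79 × 24, A = 1 896 mm², x = 45.5 mm, Ī = 986 078 mm⁴.
Centroid: x̄ = ΣA·x / ΣA = 33.45 mm.
Transfer each piece to the vertical centroidal axis using Ī + A·d² with d = x − 33.45:
  web: d = -30.45 mm → contributes +1 395 625 mm⁴
  top flange (beyond web): d = 12.05 mm → contributes +1 261 221 mm⁴
  bottom flange (beyond web): d = 12.05 mm → contributes +1 261 221 mm⁴
Total I = 3 918 068 mm⁴.

I_y ≈ 3.9 × 10⁶ mm⁴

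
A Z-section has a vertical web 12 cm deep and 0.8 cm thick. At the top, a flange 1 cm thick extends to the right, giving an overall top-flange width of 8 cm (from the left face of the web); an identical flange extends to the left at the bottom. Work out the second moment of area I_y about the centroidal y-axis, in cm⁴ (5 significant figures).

I_y ≈ 293.12 cm⁴

Decompose the section into non-overlapping parts with the origin at the bottom-left of its bounding rectangle.
Web: 0.8 × 12, A = 9.6 cm², x = 7.6 cm, Ī = 0.512 cm⁴.
Top flange (beyond web): 7.2 × 1, A = 7.2 cm², x = 11.6 cm, Ī = 31.104 cm⁴.
Bottom flange (beyond web): 7.2 × 1, A = 7.2 cm², x = 3.6 cm, Ī = 31.104 cm⁴.
Centroid: x̄ = ΣA·x / ΣA = 7.6 cm.
Transfer each piece to the centroidal y-axis using Ī + A·d² with d = x − 7.6:
  web: d = 0 cm → contributes +0.512 cm⁴
  top flange (beyond web): d = 4 cm → contributes +146.304 cm⁴
  bottom flange (beyond web): d = -4 cm → contributes +146.304 cm⁴
Total I = 293.12 cm⁴.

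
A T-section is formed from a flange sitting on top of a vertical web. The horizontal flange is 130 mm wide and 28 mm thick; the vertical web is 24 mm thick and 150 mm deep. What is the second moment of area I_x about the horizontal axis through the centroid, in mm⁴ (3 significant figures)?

Split into non-overlapping primitives; take the origin at the lower-left of the bounding box.
Flange: 130 × 28, A = 3 640 mm², y = 164 mm, Ī = 237 813 mm⁴.
Web: 24 × 150, A = 3 600 mm², y = 75 mm, Ī = 6 750 000 mm⁴.
Centroid: ȳ = ΣA·y / ΣA = 119.75 mm.
Transfer each piece to the horizontal axis through the centroid using Ī + A·d² with d = y − 119.75:
  flange: d = 44.254 mm → contributes +7 366 496 mm⁴
  web: d = -44.746 mm → contributes +13 957 890 mm⁴
Total I = 21 324 386 mm⁴.

I_x ≈ 2.13 × 10⁷ mm⁴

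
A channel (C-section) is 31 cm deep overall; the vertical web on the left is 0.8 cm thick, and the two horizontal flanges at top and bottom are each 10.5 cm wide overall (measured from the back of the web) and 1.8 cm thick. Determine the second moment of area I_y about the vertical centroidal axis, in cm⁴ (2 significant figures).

Decompose the section into non-overlapping parts with the origin at the bottom-left of its bounding rectangle.
Web: 0.8 × 31, A = 24.8 cm², x = 0.4 cm, Ī = 1.323 cm⁴.
Top flange (beyond web): 9.7 × 1.8, A = 17.46 cm², x = 5.65 cm, Ī = 136.9 cm⁴.
Bottom flange (beyond web): 9.7 × 1.8, A = 17.46 cm², x = 5.65 cm, Ī = 136.9 cm⁴.
Centroid: x̄ = ΣA·x / ΣA = 3.47 cm.
Transfer each piece to the vertical centroidal axis using Ī + A·d² with d = x − 3.47:
  web: d = -3.07 cm → contributes +235 cm⁴
  top flange (beyond web): d = 2.18 cm → contributes +219.9 cm⁴
  bottom flange (beyond web): d = 2.18 cm → contributes +219.9 cm⁴
Total I = 674.8 cm⁴.

I_y ≈ 670 cm⁴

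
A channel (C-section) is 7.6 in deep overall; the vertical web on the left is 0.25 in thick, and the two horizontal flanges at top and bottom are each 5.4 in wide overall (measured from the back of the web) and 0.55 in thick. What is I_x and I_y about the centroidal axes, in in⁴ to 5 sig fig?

I_x ≈ 79.679 in⁴, I_y ≈ 22.903 in⁴

Decompose the section into non-overlapping parts with the origin at the bottom-left of its bounding rectangle.
Web: 0.25 × 7.6, A = 1.9 in², y = 3.8 in, Ī = 9.145333 in⁴.
Top flange (beyond web): 5.15 × 0.55, A = 2.8325 in², y = 7.325 in, Ī = 0.0714026 in⁴.
Bottom flange (beyond web): 5.15 × 0.55, A = 2.8325 in², y = 0.275 in, Ī = 0.0714026 in⁴.
By symmetry the centroid is at mid-height, ȳ = 3.8 in.
Transfer each piece to the centroidal x-axis using Ī + A·d² with d = y − 3.8:
  web: d = 0 in → contributes +9.145333 in⁴
  top flange (beyond web): d = 3.525 in → contributes +35.26699 in⁴
  bottom flange (beyond web): d = -3.525 in → contributes +35.26699 in⁴
Total I = 79.6793 in⁴.
For the y-axis: x̄ = 2.146877 in.
Repeating about the centroidal y-axis gives I_y = 22.90296 in⁴.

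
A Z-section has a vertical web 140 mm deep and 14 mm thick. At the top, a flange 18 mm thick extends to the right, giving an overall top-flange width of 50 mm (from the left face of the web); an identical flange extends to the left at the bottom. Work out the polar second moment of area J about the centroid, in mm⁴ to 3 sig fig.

J ≈ 9.04 × 10⁶ mm⁴

Treat the section as a set of non-overlapping primitives; coordinates are from the bounding-box lower-left.
Web: 14 × 140, A = 1 960 mm², y = 70 mm, Ī = 3 201 333 mm⁴.
Top flange (beyond web): 36 × 18, A = 648 mm², y = 131 mm, Ī = 17 496 mm⁴.
Bottom flange (beyond web): 36 × 18, A = 648 mm², y = 9 mm, Ī = 17 496 mm⁴.
Centroid: ȳ = ΣA·y / ΣA = 70 mm.
Transfer each piece to the centroidal x-axis using Ī + A·d² with d = y − 70:
  web: d = 0 mm → contributes +3 201 333 mm⁴
  top flange (beyond web): d = 61 mm → contributes +2 428 704 mm⁴
  bottom flange (beyond web): d = -61 mm → contributes +2 428 704 mm⁴
Total I = 8 058 741 mm⁴.
For the y-axis: x̄ = 43 mm.
Repeating about the centroidal y-axis gives I_y = 981 981 mm⁴.
Polar second moment: J = I_x + I_y = 9 040 723 mm⁴.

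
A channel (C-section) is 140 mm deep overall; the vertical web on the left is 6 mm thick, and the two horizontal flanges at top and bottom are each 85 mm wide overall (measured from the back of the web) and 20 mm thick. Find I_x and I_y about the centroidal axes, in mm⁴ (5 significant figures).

I_x ≈ 1.2853 × 10⁷ mm⁴, I_y ≈ 2.8446 × 10⁶ mm⁴

Treat the section as a set of non-overlapping primitives; coordinates are from the bounding-box lower-left.
Web: 6 × 140, A = 840 mm², y = 70 mm, Ī = 1 372 000 mm⁴.
Top flange (beyond web): 79 × 20, A = 1 580 mm², y = 130 mm, Ī = 52666.67 mm⁴.
Bottom flange (beyond web): 79 × 20, A = 1 580 mm², y = 10 mm, Ī = 52666.67 mm⁴.
By symmetry the centroid is at mid-height, ȳ = 70 mm.
Transfer each piece to the centroidal x-axis using Ī + A·d² with d = y − 70:
  web: d = 0 mm → contributes +1 372 000 mm⁴
  top flange (beyond web): d = 60 mm → contributes +5 740 667 mm⁴
  bottom flange (beyond web): d = -60 mm → contributes +5 740 667 mm⁴
Total I = 12 853 333 mm⁴.
For the y-axis: x̄ = 36.575 mm.
Repeating about the centroidal y-axis gives I_y = 2 844 611 mm⁴.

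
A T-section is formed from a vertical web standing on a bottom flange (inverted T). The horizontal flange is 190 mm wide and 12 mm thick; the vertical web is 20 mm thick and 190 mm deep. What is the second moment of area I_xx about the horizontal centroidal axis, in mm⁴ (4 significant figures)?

Treat the section as a set of non-overlapping primitives; coordinates are from the bounding-box lower-left.
Flange: 190 × 12, A = 2 280 mm², y = 6 mm, Ī = 27 360 mm⁴.
Web: 20 × 190, A = 3 800 mm², y = 107 mm, Ī = 11 431 667 mm⁴.
Centroid: ȳ = ΣA·y / ΣA = 69.125 mm.
Transfer each piece to the horizontal centroidal axis using Ī + A·d² with d = y − 69.125:
  flange: d = -63.125 mm → contributes +9 112 626 mm⁴
  web: d = 37.875 mm → contributes +16 882 826 mm⁴
Total I = 25 995 452 mm⁴.

I_xx ≈ 2.600 × 10⁷ mm⁴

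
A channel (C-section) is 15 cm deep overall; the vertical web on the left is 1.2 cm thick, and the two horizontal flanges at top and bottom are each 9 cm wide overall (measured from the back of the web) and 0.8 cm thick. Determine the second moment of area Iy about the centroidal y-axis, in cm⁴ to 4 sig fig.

Treat the section as a set of non-overlapping primitives; coordinates are from the bounding-box lower-left.
Web: 1.2 × 15, A = 18 cm², x = 0.6 cm, Ī = 2.16 cm⁴.
Top flange (beyond web): 7.8 × 0.8, A = 6.24 cm², x = 5.1 cm, Ī = 31.6368 cm⁴.
Bottom flange (beyond web): 7.8 × 0.8, A = 6.24 cm², x = 5.1 cm, Ī = 31.6368 cm⁴.
Centroid: x̄ = ΣA·x / ΣA = 2.44252 cm.
Transfer each piece to the centroidal y-axis using Ī + A·d² with d = x − 2.44252:
  web: d = -1.84252 cm → contributes +63.2678 cm⁴
  top flange (beyond web): d = 2.65748 cm → contributes +75.7049 cm⁴
  bottom flange (beyond web): d = 2.65748 cm → contributes +75.7049 cm⁴
Total I = 214.678 cm⁴.

Iy ≈ 214.7 cm⁴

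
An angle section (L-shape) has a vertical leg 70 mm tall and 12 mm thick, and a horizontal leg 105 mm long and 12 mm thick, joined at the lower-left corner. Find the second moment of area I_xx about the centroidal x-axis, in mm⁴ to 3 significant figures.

I_xx ≈ 7.59 × 10⁵ mm⁴

Break the section into simple shapes (no overlaps), measuring from the bottom-left corner of the bounding box.
Vertical leg: 12 × 70, A = 840 mm², y = 35 mm, Ī = 343 000 mm⁴.
Horizontal leg (remainder): 93 × 12, A = 1 116 mm², y = 6 mm, Ī = 13 392 mm⁴.
Centroid: ȳ = ΣA·y / ΣA = 18.454 mm.
Transfer each piece to the centroidal x-axis using Ī + A·d² with d = y − 18.454:
  vertical leg: d = 16.546 mm → contributes +572 967 mm⁴
  horizontal leg (remainder): d = -12.454 mm → contributes +186 486 mm⁴
Total I = 759 453 mm⁴.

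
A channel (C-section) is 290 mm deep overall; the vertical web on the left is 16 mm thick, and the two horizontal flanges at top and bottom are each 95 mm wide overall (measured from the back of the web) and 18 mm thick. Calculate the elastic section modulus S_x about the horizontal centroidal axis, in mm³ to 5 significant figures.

Break the section into simple shapes (no overlaps), measuring from the bottom-left corner of the bounding box.
Web: 16 × 290, A = 4 640 mm², y = 145 mm, Ī = 32 518 667 mm⁴.
Top flange (beyond web): 79 × 18, A = 1 422 mm², y = 281 mm, Ī = 38 394 mm⁴.
Bottom flange (beyond web): 79 × 18, A = 1 422 mm², y = 9 mm, Ī = 38 394 mm⁴.
By symmetry the centroid is at mid-height, ȳ = 145 mm.
Transfer each piece to the horizontal centroidal axis using Ī + A·d² with d = y − 145:
  web: d = 0 mm → contributes +32 518 667 mm⁴
  top flange (beyond web): d = 136 mm → contributes +26 339 706 mm⁴
  bottom flange (beyond web): d = -136 mm → contributes +26 339 706 mm⁴
Total I = 85 198 079 mm⁴.
Extreme fibre distance c = 145 mm; S = I/c = 587 573 mm³.

S_x ≈ 5.8757 × 10⁵ mm³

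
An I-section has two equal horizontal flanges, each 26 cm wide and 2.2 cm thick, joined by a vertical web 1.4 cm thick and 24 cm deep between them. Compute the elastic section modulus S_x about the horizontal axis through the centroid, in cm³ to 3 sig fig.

Decompose the section into non-overlapping parts with the origin at the bottom-left of its bounding rectangle.
Bottom flange: 26 × 2.2, A = 57.2 cm², y = 1.1 cm, Ī = 23.071 cm⁴.
Web: 1.4 × 24, A = 33.6 cm², y = 14.2 cm, Ī = 1612.8 cm⁴.
Top flange: 26 × 2.2, A = 57.2 cm², y = 27.3 cm, Ī = 23.071 cm⁴.
By symmetry the centroid is at mid-height, ȳ = 14.2 cm.
Transfer each piece to the horizontal axis through the centroid using Ī + A·d² with d = y − 14.2:
  bottom flange: d = -13.1 cm → contributes +9839.2 cm⁴
  web: d = 0 cm → contributes +1612.8 cm⁴
  top flange: d = 13.1 cm → contributes +9839.2 cm⁴
Total I = 21 291 cm⁴.
Extreme fibre distance c = 14.2 cm; S = I/c = 1499.4 cm³.

S_x ≈ 1500 cm³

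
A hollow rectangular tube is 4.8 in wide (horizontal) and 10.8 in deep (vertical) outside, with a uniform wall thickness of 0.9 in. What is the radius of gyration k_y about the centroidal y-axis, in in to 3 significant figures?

Treat the section as a set of non-overlapping primitives; coordinates are from the bounding-box lower-left.
Outer rectangle: 4.8 × 10.8, A = 51.84 in², x = 2.4 in, Ī = 99.533 in⁴.
Inner void (subtracted): 3 × 9, A = 27 in², x = 2.4 in, Ī = 20.25 in⁴.
By symmetry the centroid is at mid-width, x̄ = 2.4 in.
All pieces are centred on the centroidal y-axis, so I = ΣĪ (holes subtracted) = 79.283 in⁴.
Radius of gyration: k = √(I/A) = √(79.283 / 24.84) = 1.7865 in.

k_y ≈ 1.79 in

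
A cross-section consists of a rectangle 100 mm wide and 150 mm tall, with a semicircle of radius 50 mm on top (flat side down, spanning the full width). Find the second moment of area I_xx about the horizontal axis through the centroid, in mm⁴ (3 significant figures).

I_xx ≈ 5.76 × 10⁷ mm⁴

Decompose the section into non-overlapping parts with the origin at the bottom-left of its bounding rectangle.
Rectangular body: 100 × 150, A = 15 000 mm², y = 75 mm, Ī = 28 125 000 mm⁴.
Semicircular cap: semicircle r = 50, A = 3 927 mm², y = 171.22 mm, Ī = 685 981 mm⁴.
Centroid: ȳ = ΣA·y / ΣA = 94.964 mm.
Transfer each piece to the horizontal axis through the centroid using Ī + A·d² with d = y − 94.964:
  rectangular body: d = -19.964 mm → contributes +34 103 394 mm⁴
  semicircular cap: d = 76.257 mm → contributes +23 521 764 mm⁴
Total I = 57 625 159 mm⁴.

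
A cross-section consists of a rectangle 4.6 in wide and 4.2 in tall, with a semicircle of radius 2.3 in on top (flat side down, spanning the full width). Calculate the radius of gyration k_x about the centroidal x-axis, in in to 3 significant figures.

Split into non-overlapping primitives; take the origin at the lower-left of the bounding box.
Rectangular body: 4.6 × 4.2, A = 19.32 in², y = 2.1 in, Ī = 28.4 in⁴.
Semicircular cap: semicircle r = 2.3, A = 8.3095 in², y = 5.1762 in, Ī = 3.0714 in⁴.
Centroid: ȳ = ΣA·y / ΣA = 3.0251 in.
Transfer each piece to the centroidal x-axis using Ī + A·d² with d = y − 3.0251:
  rectangular body: d = -0.92515 in → contributes +44.936 in⁴
  semicircular cap: d = 2.151 in → contributes +41.518 in⁴
Total I = 86.454 in⁴.
Radius of gyration: k = √(I/A) = √(86.454 / 27.63) = 1.7689 in.

k_x ≈ 1.77 in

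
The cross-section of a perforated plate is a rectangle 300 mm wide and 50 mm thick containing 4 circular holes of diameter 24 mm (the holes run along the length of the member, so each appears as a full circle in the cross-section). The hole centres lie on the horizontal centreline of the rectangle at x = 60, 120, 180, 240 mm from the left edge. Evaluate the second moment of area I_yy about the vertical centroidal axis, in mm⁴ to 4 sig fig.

I_yy ≈ 1.043 × 10⁸ mm⁴

Split into non-overlapping primitives; take the origin at the lower-left of the bounding box.
Plate: 300 × 50, A = 15 000 mm², x = 150 mm, Ī = 112 500 000 mm⁴.
Hole 1 (subtracted): ⌀24, A = 452.389 mm², x = 60 mm, Ī = 16 286 mm⁴.
Hole 2 (subtracted): ⌀24, A = 452.389 mm², x = 120 mm, Ī = 16 286 mm⁴.
Hole 3 (subtracted): ⌀24, A = 452.389 mm², x = 180 mm, Ī = 16 286 mm⁴.
Hole 4 (subtracted): ⌀24, A = 452.389 mm², x = 240 mm, Ī = 16 286 mm⁴.
By symmetry the centroid is at mid-width, x̄ = 150 mm.
Transfer each piece to the vertical centroidal axis using Ī + A·d² with d = x − 150:
  plate: d = 0 mm → contributes +112 500 000 mm⁴
  hole 1: d = -90 mm → contributes −3 680 640 mm⁴
  hole 2: d = -30 mm → contributes −423 436 mm⁴
  hole 3: d = 30 mm → contributes −423 436 mm⁴
  hole 4: d = 90 mm → contributes −3 680 640 mm⁴
Total I = 104 291 848 mm⁴.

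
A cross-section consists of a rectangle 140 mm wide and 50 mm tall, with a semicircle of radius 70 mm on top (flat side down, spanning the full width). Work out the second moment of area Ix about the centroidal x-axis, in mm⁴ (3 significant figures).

Ix ≈ 1.51 × 10⁷ mm⁴

Treat the section as a set of non-overlapping primitives; coordinates are from the bounding-box lower-left.
Rectangular body: 140 × 50, A = 7 000 mm², y = 25 mm, Ī = 1 458 333 mm⁴.
Semicircular cap: semicircle r = 70, A = 7696.9 mm², y = 79.709 mm, Ī = 2 635 265 mm⁴.
Centroid: ȳ = ΣA·y / ΣA = 53.652 mm.
Transfer each piece to the centroidal x-axis using Ī + A·d² with d = y − 53.652:
  rectangular body: d = -28.652 mm → contributes +7 204 718 mm⁴
  semicircular cap: d = 26.057 mm → contributes +7 861 353 mm⁴
Total I = 15 066 071 mm⁴.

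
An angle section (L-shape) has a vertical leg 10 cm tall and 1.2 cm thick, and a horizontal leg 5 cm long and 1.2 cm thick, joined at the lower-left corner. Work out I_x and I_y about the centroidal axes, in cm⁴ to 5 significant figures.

Break the section into simple shapes (no overlaps), measuring from the bottom-left corner of the bounding box.
Vertical leg: 1.2 × 10, A = 12 cm², y = 5 cm, Ī = 100 cm⁴.
Horizontal leg (remainder): 3.8 × 1.2, A = 4.56 cm², y = 0.6 cm, Ī = 0.5472 cm⁴.
Centroid: ȳ = ΣA·y / ΣA = 3.788406 cm.
Transfer each piece to the centroidal x-axis using Ī + A·d² with d = y − 3.788406:
  vertical leg: d = 1.211594 cm → contributes +117.6155 cm⁴
  horizontal leg (remainder): d = -3.188406 cm → contributes +46.90385 cm⁴
Total I = 164.5194 cm⁴.
For the y-axis: x̄ = 1.288406 cm.
Repeating about the centroidal y-axis gives I_y = 27.57937 cm⁴.

I_x ≈ 164.52 cm⁴, I_y ≈ 27.579 cm⁴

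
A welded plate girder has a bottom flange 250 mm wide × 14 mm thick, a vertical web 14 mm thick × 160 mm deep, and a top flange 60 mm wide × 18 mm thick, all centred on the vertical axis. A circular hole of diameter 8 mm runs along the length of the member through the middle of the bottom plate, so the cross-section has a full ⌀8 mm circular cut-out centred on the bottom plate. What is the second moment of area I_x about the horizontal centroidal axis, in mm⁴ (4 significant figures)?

Break the section into simple shapes (no overlaps), measuring from the bottom-left corner of the bounding box.
Bottom plate: 250 × 14, A = 3 500 mm², y = 7 mm, Ī = 57166.7 mm⁴.
Web plate: 14 × 160, A = 2 240 mm², y = 94 mm, Ī = 4 778 667 mm⁴.
Top plate: 60 × 18, A = 1 080 mm², y = 183 mm, Ī = 29 160 mm⁴.
Hole (subtracted): ⌀8, A = 50.2655 mm², y = 7 mm, Ī = 201.062 mm⁴.
Centroid: ȳ = ΣA·y / ΣA = 63.8649 mm.
Transfer each piece to the horizontal centroidal axis using Ī + A·d² with d = y − 63.8649:
  bottom plate: d = -56.8649 mm → contributes +11 374 809 mm⁴
  web plate: d = 30.1351 mm → contributes +6 812 871 mm⁴
  top plate: d = 119.135 mm → contributes +15 357 796 mm⁴
  hole: d = -56.8649 mm → contributes −162 740 mm⁴
Total I = 33 382 736 mm⁴.

I_x ≈ 3.338 × 10⁷ mm⁴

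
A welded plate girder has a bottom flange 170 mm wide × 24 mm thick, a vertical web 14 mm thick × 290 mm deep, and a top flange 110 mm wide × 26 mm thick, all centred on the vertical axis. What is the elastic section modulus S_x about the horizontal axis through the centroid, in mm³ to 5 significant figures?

Treat the section as a set of non-overlapping primitives; coordinates are from the bounding-box lower-left.
Bottom plate: 170 × 24, A = 4 080 mm², y = 12 mm, Ī = 195 840 mm⁴.
Web plate: 14 × 290, A = 4 060 mm², y = 169 mm, Ī = 28 453 833 mm⁴.
Top plate: 110 × 26, A = 2 860 mm², y = 327 mm, Ī = 161113.3 mm⁴.
Centroid: ȳ = ΣA·y / ΣA = 151.8473 mm.
Transfer each piece to the horizontal axis through the centroid using Ī + A·d² with d = y − 151.8473:
  bottom plate: d = -139.8473 mm → contributes +79 989 460 mm⁴
  web plate: d = 17.15273 mm → contributes +29 648 351 mm⁴
  top plate: d = 175.1527 mm → contributes +87 901 560 mm⁴
Total I = 197 539 370 mm⁴.
Extreme fibre distance c = 188.1527 mm; S = I/c = 1 049 888 mm³.

S_x ≈ 1.0499 × 10⁶ mm³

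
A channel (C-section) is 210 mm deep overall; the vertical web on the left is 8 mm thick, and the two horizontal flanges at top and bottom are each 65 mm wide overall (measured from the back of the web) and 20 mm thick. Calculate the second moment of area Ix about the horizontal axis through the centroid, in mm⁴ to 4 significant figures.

Treat the section as a set of non-overlapping primitives; coordinates are from the bounding-box lower-left.
Web: 8 × 210, A = 1 680 mm², y = 105 mm, Ī = 6 174 000 mm⁴.
Top flange (beyond web): 57 × 20, A = 1 140 mm², y = 200 mm, Ī = 38 000 mm⁴.
Bottom flange (beyond web): 57 × 20, A = 1 140 mm², y = 10 mm, Ī = 38 000 mm⁴.
By symmetry the centroid is at mid-height, ȳ = 105 mm.
Transfer each piece to the horizontal axis through the centroid using Ī + A·d² with d = y − 105:
  web: d = 0 mm → contributes +6 174 000 mm⁴
  top flange (beyond web): d = 95 mm → contributes +10 326 500 mm⁴
  bottom flange (beyond web): d = -95 mm → contributes +10 326 500 mm⁴
Total I = 26 827 000 mm⁴.

Ix ≈ 2.683 × 10⁷ mm⁴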